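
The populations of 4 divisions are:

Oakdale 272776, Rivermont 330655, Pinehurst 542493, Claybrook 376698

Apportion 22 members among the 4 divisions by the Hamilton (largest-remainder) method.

Total 1522622; standard divisor 1522622/22 ≈ 69210.091.
Standard quotas: Oakdale 3.9413, Rivermont 4.7776, Pinehurst 7.8384, Claybrook 5.4428.
Lower quotas: Oakdale 3, Rivermont 4, Pinehurst 7, Claybrook 5 (sum 19, leaving 3 seats).
Remainders in descending order: Oakdale 0.9413, Pinehurst 0.8384, Rivermont 0.7776, Claybrook 0.4428.
Largest remainders: Oakdale, Pinehurst, Rivermont receive the extra seats.

Oakdale 4, Rivermont 5, Pinehurst 8, Claybrook 5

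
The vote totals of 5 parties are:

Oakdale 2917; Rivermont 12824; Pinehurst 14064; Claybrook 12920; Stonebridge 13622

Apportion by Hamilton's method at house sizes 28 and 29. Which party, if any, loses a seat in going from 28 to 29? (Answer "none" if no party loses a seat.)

At 28 seats: Oakdale 2, Rivermont 6, Pinehurst 7, Claybrook 6, Stonebridge 7.
At 29 seats: Oakdale 1, Rivermont 7, Pinehurst 7, Claybrook 7, Stonebridge 7.
Oakdale drops from 2 to 1.

Oakdale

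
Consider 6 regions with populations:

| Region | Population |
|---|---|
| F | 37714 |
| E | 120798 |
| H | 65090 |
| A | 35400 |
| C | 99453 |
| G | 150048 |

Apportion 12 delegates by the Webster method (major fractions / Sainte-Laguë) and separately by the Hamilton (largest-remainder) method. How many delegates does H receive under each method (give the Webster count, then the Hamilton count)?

Webster: F 1, E 3, H 2, A 1, C 2, G 3.
Hamilton: F 1, E 3, H 1, A 1, C 2, G 4.
H gets 2 under Webster and 1 under Hamilton.

2 and 1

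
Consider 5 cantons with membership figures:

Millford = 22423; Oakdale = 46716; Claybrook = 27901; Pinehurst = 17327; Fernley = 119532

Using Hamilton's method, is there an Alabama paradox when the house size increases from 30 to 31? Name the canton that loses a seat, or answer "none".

At 30 seats: Millford 3, Oakdale 6, Claybrook 4, Pinehurst 2, Fernley 15.
At 31 seats: Millford 3, Oakdale 6, Claybrook 4, Pinehurst 2, Fernley 16.
No canton's allocation decreased.

none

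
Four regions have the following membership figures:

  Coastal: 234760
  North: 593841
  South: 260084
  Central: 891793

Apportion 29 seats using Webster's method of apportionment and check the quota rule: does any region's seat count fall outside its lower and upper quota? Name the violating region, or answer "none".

none

Standard quotas: Coastal 3.438, North 8.696, South 3.808, Central 13.058.
Webster allocation: Coastal 3, North 9, South 4, Central 13.
Every allocation lies between the lower and upper quota.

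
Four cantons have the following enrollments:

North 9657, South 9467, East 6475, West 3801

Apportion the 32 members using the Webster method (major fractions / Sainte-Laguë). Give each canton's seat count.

Standard divisor 29400/32 ≈ 918.75; standard quotas: North 10.511, South 10.304, East 7.048, West 4.137.
Rounding to the nearest integer gives North 11, South 10, East 7, West 4 — total 32, matching the house size, so no adjustment is needed.

North=11, South=10, East=7, West=4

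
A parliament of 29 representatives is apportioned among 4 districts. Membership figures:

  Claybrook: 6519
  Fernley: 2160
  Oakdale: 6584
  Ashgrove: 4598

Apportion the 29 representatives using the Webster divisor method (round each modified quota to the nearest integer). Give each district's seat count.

Standard divisor 19861/29 ≈ 684.862; standard quotas: Claybrook 9.519, Fernley 3.154, Oakdale 9.614, Ashgrove 6.714.
Rounding to the nearest integer gives 10, 3, 10, 7 = 30 seats, so the divisor must be adjusted.
With modified divisor 690: modified quotas Claybrook 9.448, Fernley 3.130, Oakdale 9.542, Ashgrove 6.664.
Rounding to the nearest integer: Claybrook 9, Fernley 3, Oakdale 10, Ashgrove 7 (total 29).

Claybrook 9, Fernley 3, Oakdale 10, Ashgrove 7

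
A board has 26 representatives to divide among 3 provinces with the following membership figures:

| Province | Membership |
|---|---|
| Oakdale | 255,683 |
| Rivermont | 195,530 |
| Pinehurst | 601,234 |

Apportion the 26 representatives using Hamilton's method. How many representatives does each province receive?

Oakdale=6; Rivermont=5; Pinehurst=15

Standard divisor: 1052447 ÷ 26 ≈ 40478.731.
Standard quotas: Oakdale 6.3165, Rivermont 4.8304, Pinehurst 14.8531.
Lower quotas: Oakdale 6, Rivermont 4, Pinehurst 14 (sum 24, leaving 2 seats).
Remainders in descending order: Pinehurst 0.8531, Rivermont 0.8304, Oakdale 0.3165.
The surplus seats go to Pinehurst, Rivermont.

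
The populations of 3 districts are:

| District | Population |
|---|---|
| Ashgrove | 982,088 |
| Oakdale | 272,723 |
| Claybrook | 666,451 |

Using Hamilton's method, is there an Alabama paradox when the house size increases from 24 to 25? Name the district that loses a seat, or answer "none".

At 24 seats: Ashgrove 12, Oakdale 4, Claybrook 8.
At 25 seats: Ashgrove 13, Oakdale 3, Claybrook 9.
Oakdale drops from 4 to 3.

Oakdale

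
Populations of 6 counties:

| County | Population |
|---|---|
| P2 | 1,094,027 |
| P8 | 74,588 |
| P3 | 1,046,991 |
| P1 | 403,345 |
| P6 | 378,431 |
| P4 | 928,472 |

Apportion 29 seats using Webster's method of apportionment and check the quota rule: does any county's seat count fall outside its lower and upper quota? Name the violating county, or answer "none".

none

Standard quotas: P2 8.081, P8 0.551, P3 7.734, P1 2.979, P6 2.795, P4 6.859.
Webster allocation: P2 8, P8 1, P3 7, P1 3, P6 3, P4 7.
Every allocation lies between the lower and upper quota.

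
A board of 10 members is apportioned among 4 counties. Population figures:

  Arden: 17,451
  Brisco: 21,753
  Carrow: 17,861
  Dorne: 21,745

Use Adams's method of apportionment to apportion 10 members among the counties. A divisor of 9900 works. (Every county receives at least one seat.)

Arden 2, Brisco 3, Carrow 2, Dorne 3

With modified divisor 9900: modified quotas Arden 1.763, Brisco 2.197, Carrow 1.804, Dorne 2.196.
Rounding up: Arden 2, Brisco 3, Carrow 2, Dorne 3 (total 10).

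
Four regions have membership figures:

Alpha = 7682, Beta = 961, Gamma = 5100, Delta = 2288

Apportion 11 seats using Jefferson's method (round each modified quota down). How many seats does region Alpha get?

6

Standard divisor 16031/11 ≈ 1457.364; standard quotas: Alpha 5.271, Beta 0.659, Gamma 3.499, Delta 1.570.
Rounding down gives 5, 0, 3, 1 = 9 seats, so the divisor must be adjusted.
With modified divisor 1200: modified quotas Alpha 6.402, Beta 0.801, Gamma 4.250, Delta 1.907.
Rounding down: Alpha 6, Beta 0, Gamma 4, Delta 1 (total 11).
Alpha receives 6.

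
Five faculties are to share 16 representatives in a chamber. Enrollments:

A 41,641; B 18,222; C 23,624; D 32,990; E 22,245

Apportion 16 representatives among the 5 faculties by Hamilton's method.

Standard divisor: 138722 ÷ 16 ≈ 8670.125.
Standard quotas: A 4.8028, B 2.1017, C 2.7248, D 3.8050, E 2.5657.
Lower quotas: A 4, B 2, C 2, D 3, E 2 (sum 13, leaving 3 seats).
Remainders in descending order: D 0.8050, A 0.8028, C 0.7248, E 0.5657, B 0.1017.
Largest remainders: D, A, C receive the extra seats.

A=5, B=2, C=3, D=4, E=2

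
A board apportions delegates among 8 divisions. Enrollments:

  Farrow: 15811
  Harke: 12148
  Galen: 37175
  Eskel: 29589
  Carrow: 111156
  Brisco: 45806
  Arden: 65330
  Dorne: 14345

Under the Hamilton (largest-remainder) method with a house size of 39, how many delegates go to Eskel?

4

The standard divisor is 331360/39 ≈ 8496.41.
Standard quotas: Farrow 1.8609, Harke 1.4298, Galen 4.3754, Eskel 3.4825, Carrow 13.0827, Brisco 5.3912, Arden 7.6891, Dorne 1.6884.
Lower quotas: Farrow 1, Harke 1, Galen 4, Eskel 3, Carrow 13, Brisco 5, Arden 7, Dorne 1 (sum 35, leaving 4 seats).
Remainders in descending order: Farrow 0.8609, Arden 0.6891, Dorne 0.6884, Eskel 0.4825, Harke 0.4298, Brisco 0.3912, Galen 0.3754, Carrow 0.0827.
Largest remainders: Farrow, Arden, Dorne, Eskel receive the extra seats.
Eskel receives 4.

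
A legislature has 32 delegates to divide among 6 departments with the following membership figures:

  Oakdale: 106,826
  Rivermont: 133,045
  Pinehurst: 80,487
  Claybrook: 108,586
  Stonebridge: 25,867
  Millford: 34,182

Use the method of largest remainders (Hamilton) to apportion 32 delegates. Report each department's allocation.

Oakdale=7, Rivermont=9, Pinehurst=5, Claybrook=7, Stonebridge=2, Millford=2

Total 488993; standard divisor 488993/32 ≈ 15281.031.
Standard quotas: Oakdale 6.9908, Rivermont 8.7065, Pinehurst 5.2671, Claybrook 7.1059, Stonebridge 1.6928, Millford 2.2369.
Lower quotas: Oakdale 6, Rivermont 8, Pinehurst 5, Claybrook 7, Stonebridge 1, Millford 2 (sum 29, leaving 3 seats).
Remainders in descending order: Oakdale 0.9908, Rivermont 0.7065, Stonebridge 0.6928, Pinehurst 0.2671, Millford 0.2369, Claybrook 0.1059.
Largest remainders: Oakdale, Rivermont, Stonebridge receive the extra seats.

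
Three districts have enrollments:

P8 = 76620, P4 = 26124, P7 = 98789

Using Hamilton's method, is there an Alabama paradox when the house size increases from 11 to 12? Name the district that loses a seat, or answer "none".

P4

At 11 seats: P8 4, P4 2, P7 5.
At 12 seats: P8 5, P4 1, P7 6.
P4 drops from 2 to 1.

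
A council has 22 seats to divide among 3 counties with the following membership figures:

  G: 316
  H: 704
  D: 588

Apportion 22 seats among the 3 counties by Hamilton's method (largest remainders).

Total 1608; standard divisor 1608/22 ≈ 73.091.
Standard quotas: G 4.323, H 9.632, D 8.045.
Lower quotas: G 4, H 9, D 8 (sum 21, leaving 1 seat).
Remainders in descending order: H 0.632, G 0.323, D 0.045.
Largest remainder: H receives the extra seat.

G: 4; H: 10; D: 8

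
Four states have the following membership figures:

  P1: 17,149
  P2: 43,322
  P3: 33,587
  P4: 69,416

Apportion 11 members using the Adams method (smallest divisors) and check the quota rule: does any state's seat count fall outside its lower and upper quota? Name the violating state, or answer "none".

Standard quotas: P1 1.154, P2 2.915, P3 2.260, P4 4.671.
Adams allocation: P1 1, P2 3, P3 2, P4 5.
Every allocation lies between the lower and upper quota.

none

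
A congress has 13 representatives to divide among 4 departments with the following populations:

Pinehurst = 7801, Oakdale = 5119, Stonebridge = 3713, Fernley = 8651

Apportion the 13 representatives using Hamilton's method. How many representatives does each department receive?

Total 25284; standard divisor 25284/13 ≈ 1944.923.
Standard quotas: Pinehurst 4.0110, Oakdale 2.6320, Stonebridge 1.9091, Fernley 4.4480.
Lower quotas: Pinehurst 4, Oakdale 2, Stonebridge 1, Fernley 4 (sum 11, leaving 2 seats).
Remainders in descending order: Stonebridge 0.9091, Oakdale 0.6320, Fernley 0.4480, Pinehurst 0.0110.
The surplus seats go to Stonebridge, Oakdale.

Pinehurst 4, Oakdale 3, Stonebridge 2, Fernley 4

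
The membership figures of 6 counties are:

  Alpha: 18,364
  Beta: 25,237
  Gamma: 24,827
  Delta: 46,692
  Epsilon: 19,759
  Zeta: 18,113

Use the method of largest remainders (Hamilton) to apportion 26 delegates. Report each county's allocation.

Alpha: 3, Beta: 4, Gamma: 4, Delta: 8, Epsilon: 4, Zeta: 3

The standard divisor is 152992/26 ≈ 5884.308.
Standard quotas: Alpha 3.1208, Beta 4.2889, Gamma 4.2192, Delta 7.9350, Epsilon 3.3579, Zeta 3.0782.
Lower quotas: Alpha 3, Beta 4, Gamma 4, Delta 7, Epsilon 3, Zeta 3 (sum 24, leaving 2 seats).
Remainders in descending order: Delta 0.9350, Epsilon 0.3579, Beta 0.2889, Gamma 0.2192, Alpha 0.1208, Zeta 0.0782.
Largest remainders: Delta, Epsilon receive the extra seats.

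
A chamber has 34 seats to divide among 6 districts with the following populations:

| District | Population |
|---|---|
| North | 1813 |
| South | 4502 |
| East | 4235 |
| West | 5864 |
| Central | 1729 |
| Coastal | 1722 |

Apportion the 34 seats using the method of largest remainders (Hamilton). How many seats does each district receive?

Total 19865; standard divisor 19865/34 ≈ 584.265.
Standard quotas: North 3.1030, South 7.7054, East 7.2484, West 10.0365, Central 2.9593, Coastal 2.9473.
Lower quotas: North 3, South 7, East 7, West 10, Central 2, Coastal 2 (sum 31, leaving 3 seats).
Remainders in descending order: Central 0.9593, Coastal 0.9473, South 0.7054, East 0.2484, North 0.1030, West 0.0365.
The surplus seats go to Central, Coastal, South.

North 3, South 8, East 7, West 10, Central 3, Coastal 3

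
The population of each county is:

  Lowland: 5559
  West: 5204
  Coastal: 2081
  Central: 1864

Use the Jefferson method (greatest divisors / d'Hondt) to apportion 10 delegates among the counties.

Standard divisor 14708/10 ≈ 1470.8; standard quotas: Lowland 3.780, West 3.538, Coastal 1.415, Central 1.267.
Rounding down gives 3, 3, 1, 1 = 8 seats, so the divisor must be adjusted.
With modified divisor 1200: modified quotas Lowland 4.633, West 4.337, Coastal 1.734, Central 1.553.
Rounding down: Lowland 4, West 4, Coastal 1, Central 1 (total 10).

Lowland: 4, West: 4, Coastal: 1, Central: 1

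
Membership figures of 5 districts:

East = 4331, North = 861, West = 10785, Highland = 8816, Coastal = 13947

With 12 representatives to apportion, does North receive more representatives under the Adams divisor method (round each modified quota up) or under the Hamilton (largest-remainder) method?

Adams: East 1, North 1, West 3, Highland 3, Coastal 4.
Hamilton: East 2, North 0, West 3, Highland 3, Coastal 4.
North gets 1 under Adams and 0 under Hamilton.

Adams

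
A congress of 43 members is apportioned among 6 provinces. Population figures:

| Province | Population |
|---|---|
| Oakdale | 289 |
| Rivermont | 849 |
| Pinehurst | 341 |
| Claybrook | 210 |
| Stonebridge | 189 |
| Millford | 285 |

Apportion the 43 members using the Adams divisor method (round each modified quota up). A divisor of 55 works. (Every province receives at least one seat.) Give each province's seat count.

With modified divisor 55: modified quotas Oakdale 5.255, Rivermont 15.436, Pinehurst 6.200, Claybrook 3.818, Stonebridge 3.436, Millford 5.182.
Rounding up: Oakdale 6, Rivermont 16, Pinehurst 7, Claybrook 4, Stonebridge 4, Millford 6 (total 43).

Oakdale 6, Rivermont 16, Pinehurst 7, Claybrook 4, Stonebridge 4, Millford 6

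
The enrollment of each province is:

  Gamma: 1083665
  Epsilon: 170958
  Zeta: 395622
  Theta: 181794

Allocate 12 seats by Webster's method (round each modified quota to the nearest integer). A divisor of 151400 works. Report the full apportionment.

With modified divisor 151400: modified quotas Gamma 7.158, Epsilon 1.129, Zeta 2.613, Theta 1.201.
Rounding to the nearest integer: Gamma 7, Epsilon 1, Zeta 3, Theta 1 (total 12).

Gamma: 7; Epsilon: 1; Zeta: 3; Theta: 1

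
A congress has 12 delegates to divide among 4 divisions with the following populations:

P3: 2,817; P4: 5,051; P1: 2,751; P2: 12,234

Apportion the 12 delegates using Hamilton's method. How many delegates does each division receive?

Total 22853; standard divisor 22853/12 ≈ 1904.417.
Standard quotas: P3 1.4792, P4 2.6523, P1 1.4445, P2 6.4240.
Lower quotas: P3 1, P4 2, P1 1, P2 6 (sum 10, leaving 2 seats).
Remainders in descending order: P4 0.6523, P3 0.4792, P1 0.4445, P2 0.4240.
Largest remainders: P4, P3 receive the extra seats.

P3: 2; P4: 3; P1: 1; P2: 6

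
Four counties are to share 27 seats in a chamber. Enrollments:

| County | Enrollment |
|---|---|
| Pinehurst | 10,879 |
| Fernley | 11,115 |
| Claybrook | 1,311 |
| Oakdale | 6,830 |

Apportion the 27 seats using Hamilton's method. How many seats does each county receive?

Pinehurst 10, Fernley 10, Claybrook 1, Oakdale 6

Total 30135; standard divisor 30135/27 ≈ 1116.111.
Standard quotas: Pinehurst 9.7472, Fernley 9.9587, Claybrook 1.1746, Oakdale 6.1195.
Lower quotas: Pinehurst 9, Fernley 9, Claybrook 1, Oakdale 6 (sum 25, leaving 2 seats).
Remainders in descending order: Fernley 0.9587, Pinehurst 0.7472, Claybrook 0.1746, Oakdale 0.1195.
Largest remainders: Fernley, Pinehurst receive the extra seats.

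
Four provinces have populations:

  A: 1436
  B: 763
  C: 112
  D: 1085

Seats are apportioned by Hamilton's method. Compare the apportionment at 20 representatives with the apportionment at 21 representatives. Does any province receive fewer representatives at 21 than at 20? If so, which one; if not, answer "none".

At 20 seats: A 8, B 5, C 1, D 6.
At 21 seats: A 9, B 5, C 0, D 7.
C drops from 1 to 0.

C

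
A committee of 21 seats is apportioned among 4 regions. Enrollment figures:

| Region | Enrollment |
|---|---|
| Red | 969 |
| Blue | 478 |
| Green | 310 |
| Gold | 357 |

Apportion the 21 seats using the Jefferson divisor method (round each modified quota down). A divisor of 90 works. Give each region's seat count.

Red: 10, Blue: 5, Green: 3, Gold: 3

With modified divisor 90: modified quotas Red 10.767, Blue 5.311, Green 3.444, Gold 3.967.
Rounding down: Red 10, Blue 5, Green 3, Gold 3 (total 21).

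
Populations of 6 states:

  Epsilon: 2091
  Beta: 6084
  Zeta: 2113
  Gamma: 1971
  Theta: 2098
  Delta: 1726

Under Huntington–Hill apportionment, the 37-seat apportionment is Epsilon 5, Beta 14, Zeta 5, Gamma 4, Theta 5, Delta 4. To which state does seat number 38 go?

Gamma

Priority for the next seat is population ÷ (√(s·(s+1))).
Priorities: Epsilon 381.763, Beta 419.836, Zeta 385.779, Gamma 440.729, Theta 383.041, Delta 385.945.
Highest priority: Gamma.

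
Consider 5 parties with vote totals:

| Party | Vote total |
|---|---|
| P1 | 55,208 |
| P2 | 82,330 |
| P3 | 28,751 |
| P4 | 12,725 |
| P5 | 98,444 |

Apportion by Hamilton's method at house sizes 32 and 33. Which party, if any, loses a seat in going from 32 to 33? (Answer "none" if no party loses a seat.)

At 32 seats: P1 6, P2 10, P3 3, P4 2, P5 11.
At 33 seats: P1 7, P2 10, P3 3, P4 1, P5 12.
P4 drops from 2 to 1.

P4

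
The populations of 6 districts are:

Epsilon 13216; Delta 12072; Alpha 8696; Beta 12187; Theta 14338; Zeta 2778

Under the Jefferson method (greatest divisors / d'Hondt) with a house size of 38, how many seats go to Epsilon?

8

Standard divisor 63287/38 ≈ 1665.447; standard quotas: Epsilon 7.935, Delta 7.249, Alpha 5.221, Beta 7.318, Theta 8.609, Zeta 1.668.
Rounding down gives 7, 7, 5, 7, 8, 1 = 35 seats, so the divisor must be adjusted.
With modified divisor 1516: modified quotas Epsilon 8.718, Delta 7.963, Alpha 5.736, Beta 8.039, Theta 9.458, Zeta 1.832.
Rounding down: Epsilon 8, Delta 7, Alpha 5, Beta 8, Theta 9, Zeta 1 (total 38).
Epsilon receives 8.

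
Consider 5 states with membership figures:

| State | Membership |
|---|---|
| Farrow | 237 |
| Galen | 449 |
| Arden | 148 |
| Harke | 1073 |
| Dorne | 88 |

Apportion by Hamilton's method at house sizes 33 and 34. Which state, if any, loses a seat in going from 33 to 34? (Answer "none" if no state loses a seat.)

At 33 seats: Farrow 4, Galen 7, Arden 2, Harke 18, Dorne 2.
At 34 seats: Farrow 4, Galen 8, Arden 3, Harke 18, Dorne 1.
Dorne drops from 2 to 1.

Dorne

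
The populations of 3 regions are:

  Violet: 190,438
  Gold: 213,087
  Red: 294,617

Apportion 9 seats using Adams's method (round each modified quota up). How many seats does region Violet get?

Standard divisor 698142/9 ≈ 77571.333; standard quotas: Violet 2.455, Gold 2.747, Red 3.798.
Rounding up gives 3, 3, 4 = 10 seats, so the divisor must be adjusted.
With modified divisor 96700: modified quotas Violet 1.969, Gold 2.204, Red 3.047.
Rounding up: Violet 2, Gold 3, Red 4 (total 9).
Violet receives 2.

2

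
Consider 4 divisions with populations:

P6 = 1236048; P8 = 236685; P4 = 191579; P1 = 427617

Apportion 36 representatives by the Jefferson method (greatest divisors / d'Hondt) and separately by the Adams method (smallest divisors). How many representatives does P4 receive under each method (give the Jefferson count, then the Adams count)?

Jefferson: P6 22, P8 4, P4 3, P1 7.
Adams: P6 21, P8 4, P4 4, P1 7.
P4 gets 3 under Jefferson and 4 under Adams.

3 and 4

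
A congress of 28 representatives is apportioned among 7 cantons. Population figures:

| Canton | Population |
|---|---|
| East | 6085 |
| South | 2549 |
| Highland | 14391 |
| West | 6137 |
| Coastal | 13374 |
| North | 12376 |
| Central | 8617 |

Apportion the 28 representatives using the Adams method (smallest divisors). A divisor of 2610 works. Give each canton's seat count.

With modified divisor 2610: modified quotas East 2.331, South 0.977, Highland 5.514, West 2.351, Coastal 5.124, North 4.742, Central 3.302.
Rounding up: East 3, South 1, Highland 6, West 3, Coastal 6, North 5, Central 4 (total 28).

East 3, South 1, Highland 6, West 3, Coastal 6, North 5, Central 4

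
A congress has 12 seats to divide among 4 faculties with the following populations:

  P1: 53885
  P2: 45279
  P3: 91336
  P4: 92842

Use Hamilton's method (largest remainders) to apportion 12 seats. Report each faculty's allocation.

P1=2, P2=2, P3=4, P4=4

The standard divisor is 283342/12 ≈ 23611.833.
Standard quotas: P1 2.2821, P2 1.9176, P3 3.8682, P4 3.9320.
Lower quotas: P1 2, P2 1, P3 3, P4 3 (sum 9, leaving 3 seats).
Remainders in descending order: P4 0.9320, P2 0.9176, P3 0.8682, P1 0.2821.
Largest remainders: P4, P2, P3 receive the extra seats.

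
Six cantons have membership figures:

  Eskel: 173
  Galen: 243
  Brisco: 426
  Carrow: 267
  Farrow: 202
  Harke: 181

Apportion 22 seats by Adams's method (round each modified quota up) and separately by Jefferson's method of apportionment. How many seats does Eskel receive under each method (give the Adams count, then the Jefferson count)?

Adams: Eskel 3, Galen 3, Brisco 6, Carrow 4, Farrow 3, Harke 3.
Jefferson: Eskel 2, Galen 4, Brisco 7, Carrow 4, Farrow 3, Harke 2.
Eskel gets 3 under Adams and 2 under Jefferson.

3 and 2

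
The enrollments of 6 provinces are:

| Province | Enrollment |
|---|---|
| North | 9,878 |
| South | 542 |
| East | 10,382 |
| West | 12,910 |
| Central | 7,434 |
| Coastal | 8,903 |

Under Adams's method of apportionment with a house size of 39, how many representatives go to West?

10

Standard divisor 50049/39 ≈ 1283.308; standard quotas: North 7.697, South 0.422, East 8.090, West 10.060, Central 5.793, Coastal 6.938.
Rounding up gives 8, 1, 9, 11, 6, 7 = 42 seats, so the divisor must be adjusted.
With modified divisor 1420: modified quotas North 6.956, South 0.382, East 7.311, West 9.092, Central 5.235, Coastal 6.270.
Rounding up: North 7, South 1, East 8, West 10, Central 6, Coastal 7 (total 39).
West receives 10.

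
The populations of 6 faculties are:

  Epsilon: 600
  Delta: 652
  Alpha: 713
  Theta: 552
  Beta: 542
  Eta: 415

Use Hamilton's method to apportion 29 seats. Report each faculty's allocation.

Epsilon 5, Delta 5, Alpha 6, Theta 5, Beta 5, Eta 3

Total 3474; standard divisor 3474/29 ≈ 119.793.
Standard quotas: Epsilon 5.009, Delta 5.443, Alpha 5.952, Theta 4.608, Beta 4.524, Eta 3.464.
Lower quotas: Epsilon 5, Delta 5, Alpha 5, Theta 4, Beta 4, Eta 3 (sum 26, leaving 3 seats).
Remainders in descending order: Alpha 0.952, Theta 0.608, Beta 0.524, Eta 0.464, Delta 0.443, Epsilon 0.009.
The surplus seats go to Alpha, Theta, Beta.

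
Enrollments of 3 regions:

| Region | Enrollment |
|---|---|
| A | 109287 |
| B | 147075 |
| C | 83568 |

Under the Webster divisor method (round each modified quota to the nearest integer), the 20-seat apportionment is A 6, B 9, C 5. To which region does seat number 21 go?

A

Priority for the next seat is population ÷ (current seats + 0.5).
Priorities: A 16813.385, B 15481.579, C 15194.182.
Highest priority: A.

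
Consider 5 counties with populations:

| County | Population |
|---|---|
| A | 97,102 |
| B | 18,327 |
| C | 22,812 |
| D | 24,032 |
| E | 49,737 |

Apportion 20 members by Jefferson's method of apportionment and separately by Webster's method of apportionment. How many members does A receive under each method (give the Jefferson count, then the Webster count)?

10 and 9

Jefferson: A 10, B 1, C 2, D 2, E 5.
Webster: A 9, B 2, C 2, D 2, E 5.
A gets 10 under Jefferson and 9 under Webster.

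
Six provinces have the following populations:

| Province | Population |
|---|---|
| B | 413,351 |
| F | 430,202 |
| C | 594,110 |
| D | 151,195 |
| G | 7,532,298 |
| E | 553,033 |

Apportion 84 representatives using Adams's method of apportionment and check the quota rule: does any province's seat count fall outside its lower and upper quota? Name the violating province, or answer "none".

G

Standard quotas: B 3.589, F 3.735, C 5.159, D 1.313, G 65.402, E 4.802.
Adams allocation: B 4, F 4, C 5, D 2, G 64, E 5.
G has quota 65.402 (lower 65, upper 66) but receives 64 — outside the quota interval.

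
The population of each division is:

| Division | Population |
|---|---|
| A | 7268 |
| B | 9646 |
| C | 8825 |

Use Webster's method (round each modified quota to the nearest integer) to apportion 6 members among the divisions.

Standard divisor 25739/6 ≈ 4289.833; standard quotas: A 1.694, B 2.249, C 2.057.
Rounding to the nearest integer gives A 2, B 2, C 2 — total 6, matching the house size, so no adjustment is needed.

A 2, B 2, C 2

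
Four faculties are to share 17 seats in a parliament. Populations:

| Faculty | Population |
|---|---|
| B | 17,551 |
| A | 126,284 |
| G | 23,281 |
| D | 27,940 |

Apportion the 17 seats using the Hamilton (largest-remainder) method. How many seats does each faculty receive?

B 2, A 11, G 2, D 2

The standard divisor is 195056/17 ≈ 11473.882.
Standard quotas: B 1.5296, A 11.0062, G 2.0290, D 2.4351.
Lower quotas: B 1, A 11, G 2, D 2 (sum 16, leaving 1 seat).
Remainders in descending order: B 0.5296, D 0.4351, G 0.0290, A 0.0062.
Largest remainder: B receives the extra seat.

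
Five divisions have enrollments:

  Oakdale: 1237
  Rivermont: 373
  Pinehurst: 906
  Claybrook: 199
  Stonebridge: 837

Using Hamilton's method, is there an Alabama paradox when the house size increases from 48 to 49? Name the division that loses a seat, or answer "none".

none

At 48 seats: Oakdale 17, Rivermont 5, Pinehurst 12, Claybrook 3, Stonebridge 11.
At 49 seats: Oakdale 17, Rivermont 5, Pinehurst 12, Claybrook 3, Stonebridge 12.
No division's allocation decreased.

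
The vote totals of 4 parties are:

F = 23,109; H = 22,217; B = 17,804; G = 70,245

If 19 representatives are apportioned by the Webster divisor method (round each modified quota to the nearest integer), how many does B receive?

3

Standard divisor 133375/19 ≈ 7019.737; standard quotas: F 3.292, H 3.165, B 2.536, G 10.007.
Rounding to the nearest integer gives F 3, H 3, B 3, G 10 — total 19, matching the house size, so no adjustment is needed.
B receives 3.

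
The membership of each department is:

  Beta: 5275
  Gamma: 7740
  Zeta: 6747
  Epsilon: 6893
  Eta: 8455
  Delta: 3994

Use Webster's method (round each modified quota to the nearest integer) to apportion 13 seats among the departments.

Beta=2, Gamma=3, Zeta=2, Epsilon=2, Eta=3, Delta=1

Standard divisor 39104/13 ≈ 3008; standard quotas: Beta 1.754, Gamma 2.573, Zeta 2.243, Epsilon 2.292, Eta 2.811, Delta 1.328.
Rounding to the nearest integer gives Beta 2, Gamma 3, Zeta 2, Epsilon 2, Eta 3, Delta 1 — total 13, matching the house size, so no adjustment is needed.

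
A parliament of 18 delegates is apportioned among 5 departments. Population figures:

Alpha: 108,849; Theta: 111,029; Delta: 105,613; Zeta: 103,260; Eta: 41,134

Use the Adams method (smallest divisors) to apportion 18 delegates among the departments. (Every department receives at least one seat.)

Standard divisor 469885/18 ≈ 26104.722; standard quotas: Alpha 4.170, Theta 4.253, Delta 4.046, Zeta 3.956, Eta 1.576.
Rounding up gives 5, 5, 5, 4, 2 = 21 seats, so the divisor must be adjusted.
With modified divisor 31100: modified quotas Alpha 3.500, Theta 3.570, Delta 3.396, Zeta 3.320, Eta 1.323.
Rounding up: Alpha 4, Theta 4, Delta 4, Zeta 4, Eta 2 (total 18).

Alpha=4, Theta=4, Delta=4, Zeta=4, Eta=2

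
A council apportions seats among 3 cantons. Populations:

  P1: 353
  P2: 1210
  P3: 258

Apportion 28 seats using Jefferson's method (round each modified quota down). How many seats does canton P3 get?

4

Standard divisor 1821/28 ≈ 65.036; standard quotas: P1 5.428, P2 18.605, P3 3.967.
Rounding down gives 5, 18, 3 = 26 seats, so the divisor must be adjusted.
With modified divisor 62: modified quotas P1 5.694, P2 19.516, P3 4.161.
Rounding down: P1 5, P2 19, P3 4 (total 28).
P3 receives 4.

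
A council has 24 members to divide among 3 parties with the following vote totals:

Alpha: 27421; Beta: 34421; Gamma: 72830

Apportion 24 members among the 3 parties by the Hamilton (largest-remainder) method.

Standard divisor: 134672 ÷ 24 ≈ 5611.333.
Standard quotas: Alpha 4.8867, Beta 6.1342, Gamma 12.9791.
Lower quotas: Alpha 4, Beta 6, Gamma 12 (sum 22, leaving 2 seats).
Remainders in descending order: Gamma 0.9791, Alpha 0.8867, Beta 0.1342.
Largest remainders: Gamma, Alpha receive the extra seats.

Alpha 5, Beta 6, Gamma 13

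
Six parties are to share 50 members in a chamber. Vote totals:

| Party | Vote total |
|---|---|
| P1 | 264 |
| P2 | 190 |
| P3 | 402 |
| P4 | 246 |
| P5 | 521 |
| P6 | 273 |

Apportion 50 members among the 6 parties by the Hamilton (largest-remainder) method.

P1 7, P2 5, P3 11, P4 6, P5 14, P6 7

Standard divisor: 1896 ÷ 50 ≈ 37.92.
Standard quotas: P1 6.962, P2 5.011, P3 10.601, P4 6.487, P5 13.739, P6 7.199.
Lower quotas: P1 6, P2 5, P3 10, P4 6, P5 13, P6 7 (sum 47, leaving 3 seats).
Remainders in descending order: P1 0.962, P5 0.739, P3 0.601, P4 0.487, P6 0.199, P2 0.011.
Largest remainders: P1, P5, P3 receive the extra seats.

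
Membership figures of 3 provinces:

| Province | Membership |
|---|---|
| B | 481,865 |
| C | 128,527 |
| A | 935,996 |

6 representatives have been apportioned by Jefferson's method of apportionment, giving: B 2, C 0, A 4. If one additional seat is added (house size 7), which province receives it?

A

Priority for the next seat is population ÷ (current seats + 1).
Priorities: B 160621.667, C 128527.000, A 187199.200.
Highest priority: A.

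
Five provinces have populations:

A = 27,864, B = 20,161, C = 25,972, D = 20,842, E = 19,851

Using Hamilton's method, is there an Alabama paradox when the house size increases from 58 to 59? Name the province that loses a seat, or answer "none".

none

At 58 seats: A 14, B 10, C 13, D 11, E 10.
At 59 seats: A 14, B 11, C 13, D 11, E 10.
No province's allocation decreased.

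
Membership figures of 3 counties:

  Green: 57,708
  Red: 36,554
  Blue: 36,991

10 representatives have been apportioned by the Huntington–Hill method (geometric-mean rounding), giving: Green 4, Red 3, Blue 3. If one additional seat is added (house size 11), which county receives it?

Green

Priority for the next seat is population ÷ (√(s·(s+1))).
Priorities: Green 12903.901, Red 10552.231, Blue 10678.382.
Highest priority: Green.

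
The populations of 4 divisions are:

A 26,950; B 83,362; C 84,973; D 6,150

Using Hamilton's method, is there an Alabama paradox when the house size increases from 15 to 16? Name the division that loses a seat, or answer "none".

D

At 15 seats: A 2, B 6, C 6, D 1.
At 16 seats: A 2, B 7, C 7, D 0.
D drops from 1 to 0.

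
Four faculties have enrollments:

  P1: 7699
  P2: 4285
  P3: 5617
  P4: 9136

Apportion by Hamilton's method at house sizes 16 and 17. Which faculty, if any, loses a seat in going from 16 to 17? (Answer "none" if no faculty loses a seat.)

none

At 16 seats: P1 5, P2 3, P3 3, P4 5.
At 17 seats: P1 5, P2 3, P3 3, P4 6.
No faculty's allocation decreased.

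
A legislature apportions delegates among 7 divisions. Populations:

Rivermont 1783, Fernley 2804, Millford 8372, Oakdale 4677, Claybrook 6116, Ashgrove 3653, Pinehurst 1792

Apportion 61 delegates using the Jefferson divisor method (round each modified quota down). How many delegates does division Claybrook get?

13

Standard divisor 29197/61 ≈ 478.639; standard quotas: Rivermont 3.725, Fernley 5.858, Millford 17.491, Oakdale 9.771, Claybrook 12.778, Ashgrove 7.632, Pinehurst 3.744.
Rounding down gives 3, 5, 17, 9, 12, 7, 3 = 56 seats, so the divisor must be adjusted.
With modified divisor 452: modified quotas Rivermont 3.945, Fernley 6.204, Millford 18.522, Oakdale 10.347, Claybrook 13.531, Ashgrove 8.082, Pinehurst 3.965.
Rounding down: Rivermont 3, Fernley 6, Millford 18, Oakdale 10, Claybrook 13, Ashgrove 8, Pinehurst 3 (total 61).
Claybrook receives 13.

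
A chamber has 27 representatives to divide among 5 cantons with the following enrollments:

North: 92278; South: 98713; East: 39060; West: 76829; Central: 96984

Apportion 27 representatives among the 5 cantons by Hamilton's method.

Total 403864; standard divisor 403864/27 ≈ 14957.926.
Standard quotas: North 6.1692, South 6.5994, East 2.6113, West 5.1363, Central 6.4838.
Lower quotas: North 6, South 6, East 2, West 5, Central 6 (sum 25, leaving 2 seats).
Remainders in descending order: East 0.6113, South 0.5994, Central 0.4838, North 0.1692, West 0.1363.
Largest remainders: East, South receive the extra seats.

North: 6; South: 7; East: 3; West: 5; Central: 6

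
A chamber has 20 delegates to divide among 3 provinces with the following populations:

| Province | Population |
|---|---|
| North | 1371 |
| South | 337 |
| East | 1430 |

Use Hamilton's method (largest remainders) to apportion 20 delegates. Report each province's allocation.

Total 3138; standard divisor 3138/20 ≈ 156.9.
Standard quotas: North 8.738, South 2.148, East 9.114.
Lower quotas: North 8, South 2, East 9 (sum 19, leaving 1 seat).
Remainders in descending order: North 0.738, South 0.148, East 0.114.
Largest remainder: North receives the extra seat.

North: 9, South: 2, East: 9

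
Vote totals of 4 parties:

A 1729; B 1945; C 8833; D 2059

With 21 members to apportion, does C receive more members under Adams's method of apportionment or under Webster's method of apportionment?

Webster

Adams: A 3, B 3, C 12, D 3.
Webster: A 2, B 3, C 13, D 3.
C gets 12 under Adams and 13 under Webster.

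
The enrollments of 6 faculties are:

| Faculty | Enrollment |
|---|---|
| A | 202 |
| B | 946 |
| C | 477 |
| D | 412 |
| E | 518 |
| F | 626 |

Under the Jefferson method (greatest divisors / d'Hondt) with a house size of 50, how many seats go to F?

Standard divisor 3181/50 ≈ 63.62; standard quotas: A 3.175, B 14.870, C 7.498, D 6.476, E 8.142, F 9.840.
Rounding down gives 3, 14, 7, 6, 8, 9 = 47 seats, so the divisor must be adjusted.
With modified divisor 59.4: modified quotas A 3.401, B 15.926, C 8.030, D 6.936, E 8.721, F 10.539.
Rounding down: A 3, B 15, C 8, D 6, E 8, F 10 (total 50).
F receives 10.

10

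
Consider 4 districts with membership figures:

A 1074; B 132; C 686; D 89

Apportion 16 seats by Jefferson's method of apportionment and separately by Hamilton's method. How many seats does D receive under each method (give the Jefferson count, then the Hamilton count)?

0 and 1

Jefferson: A 9, B 1, C 6, D 0.
Hamilton: A 9, B 1, C 5, D 1.
D gets 0 under Jefferson and 1 under Hamilton.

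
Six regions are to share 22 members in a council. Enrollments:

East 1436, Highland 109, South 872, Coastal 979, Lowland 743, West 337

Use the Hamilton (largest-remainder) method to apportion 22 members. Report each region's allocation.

Standard divisor: 4476 ÷ 22 ≈ 203.455.
Standard quotas: East 7.058, Highland 0.536, South 4.286, Coastal 4.812, Lowland 3.652, West 1.656.
Lower quotas: East 7, Highland 0, South 4, Coastal 4, Lowland 3, West 1 (sum 19, leaving 3 seats).
Remainders in descending order: Coastal 0.812, West 0.656, Lowland 0.652, Highland 0.536, South 0.286, East 0.058.
Largest remainders: Coastal, West, Lowland receive the extra seats.

East=7, Highland=0, South=4, Coastal=5, Lowland=4, West=2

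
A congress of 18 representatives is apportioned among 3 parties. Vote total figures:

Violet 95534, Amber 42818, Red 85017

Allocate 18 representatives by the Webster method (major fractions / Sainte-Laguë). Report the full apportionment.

Standard divisor 223369/18 ≈ 12409.389; standard quotas: Violet 7.699, Amber 3.450, Red 6.851.
Rounding to the nearest integer gives Violet 8, Amber 3, Red 7 — total 18, matching the house size, so no adjustment is needed.

Violet: 8; Amber: 3; Red: 7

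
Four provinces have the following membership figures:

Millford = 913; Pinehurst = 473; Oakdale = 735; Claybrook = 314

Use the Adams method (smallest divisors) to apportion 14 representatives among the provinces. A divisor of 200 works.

Millford=5, Pinehurst=3, Oakdale=4, Claybrook=2

With modified divisor 200: modified quotas Millford 4.565, Pinehurst 2.365, Oakdale 3.675, Claybrook 1.570.
Rounding up: Millford 5, Pinehurst 3, Oakdale 4, Claybrook 2 (total 14).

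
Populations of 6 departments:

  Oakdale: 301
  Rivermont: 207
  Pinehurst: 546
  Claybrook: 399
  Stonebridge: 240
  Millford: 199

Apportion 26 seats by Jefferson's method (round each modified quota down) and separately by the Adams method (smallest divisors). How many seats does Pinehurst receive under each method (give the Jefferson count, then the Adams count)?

8 and 7

Jefferson: Oakdale 4, Rivermont 3, Pinehurst 8, Claybrook 6, Stonebridge 3, Millford 2.
Adams: Oakdale 4, Rivermont 3, Pinehurst 7, Claybrook 5, Stonebridge 4, Millford 3.
Pinehurst gets 8 under Jefferson and 7 under Adams.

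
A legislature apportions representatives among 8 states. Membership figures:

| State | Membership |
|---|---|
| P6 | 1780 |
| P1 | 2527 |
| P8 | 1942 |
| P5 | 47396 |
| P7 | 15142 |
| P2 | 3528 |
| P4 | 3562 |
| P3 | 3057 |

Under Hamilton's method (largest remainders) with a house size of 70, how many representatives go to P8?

The standard divisor is 78934/70 ≈ 1127.629.
Standard quotas: P6 1.5785, P1 2.2410, P8 1.7222, P5 42.0316, P7 13.4282, P2 3.1287, P4 3.1588, P3 2.7110.
Lower quotas: P6 1, P1 2, P8 1, P5 42, P7 13, P2 3, P4 3, P3 2 (sum 67, leaving 3 seats).
Remainders in descending order: P8 0.7222, P3 0.7110, P6 0.5785, P7 0.4282, P1 0.2410, P4 0.1588, P2 0.1287, P5 0.0316.
Largest remainders: P8, P3, P6 receive the extra seats.
P8 receives 2.

2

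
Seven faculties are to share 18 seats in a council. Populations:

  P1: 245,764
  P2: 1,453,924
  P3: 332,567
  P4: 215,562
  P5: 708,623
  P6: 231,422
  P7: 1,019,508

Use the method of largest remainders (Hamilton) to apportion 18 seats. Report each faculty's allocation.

Standard divisor: 4207370 ÷ 18 ≈ 233742.778.
Standard quotas: P1 1.0514, P2 6.2202, P3 1.4228, P4 0.9222, P5 3.0316, P6 0.9901, P7 4.3617.
Lower quotas: P1 1, P2 6, P3 1, P4 0, P5 3, P6 0, P7 4 (sum 15, leaving 3 seats).
Remainders in descending order: P6 0.9901, P4 0.9222, P3 0.4228, P7 0.3617, P2 0.2202, P1 0.0514, P5 0.0316.
The surplus seats go to P6, P4, P3.

P1: 1, P2: 6, P3: 2, P4: 1, P5: 3, P6: 1, P7: 4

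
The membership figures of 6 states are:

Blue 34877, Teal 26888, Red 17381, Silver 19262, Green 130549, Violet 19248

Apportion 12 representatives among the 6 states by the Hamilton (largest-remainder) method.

Total 248205; standard divisor 248205/12 ≈ 20683.75.
Standard quotas: Blue 1.6862, Teal 1.3000, Red 0.8403, Silver 0.9313, Green 6.3117, Violet 0.9306.
Lower quotas: Blue 1, Teal 1, Red 0, Silver 0, Green 6, Violet 0 (sum 8, leaving 4 seats).
Remainders in descending order: Silver 0.9313, Violet 0.9306, Red 0.8403, Blue 0.6862, Green 0.3117, Teal 0.3000.
The surplus seats go to Silver, Violet, Red, Blue.

Blue: 2; Teal: 1; Red: 1; Silver: 1; Green: 6; Violet: 1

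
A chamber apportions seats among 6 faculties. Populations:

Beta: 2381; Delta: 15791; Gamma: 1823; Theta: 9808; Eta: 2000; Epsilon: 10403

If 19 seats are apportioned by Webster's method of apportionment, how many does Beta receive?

1

Standard divisor 42206/19 ≈ 2221.368; standard quotas: Beta 1.072, Delta 7.109, Gamma 0.821, Theta 4.415, Eta 0.900, Epsilon 4.683.
Rounding to the nearest integer gives Beta 1, Delta 7, Gamma 1, Theta 4, Eta 1, Epsilon 5 — total 19, matching the house size, so no adjustment is needed.
Beta receives 1.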